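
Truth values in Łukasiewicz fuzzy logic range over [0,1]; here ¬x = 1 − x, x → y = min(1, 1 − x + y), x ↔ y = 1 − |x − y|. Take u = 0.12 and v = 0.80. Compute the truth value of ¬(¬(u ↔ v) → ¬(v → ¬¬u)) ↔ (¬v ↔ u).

0.08

u ↔ v = 1 − |0.12 − 0.80| = 1 − 0.68 = 0.32
¬(u ↔ v) = 1 − 0.32 = 0.68
¬u = 1 − 0.12 = 0.88
¬¬u = 1 − 0.88 = 0.12
v → ¬¬u = min(1, 1 − 0.80 + 0.12) = min(1, 0.32) = 0.32
¬(v → ¬¬u) = 1 − 0.32 = 0.68
¬(u ↔ v) → ¬(v → ¬¬u) = min(1, 1 − 0.68 + 0.68) = min(1, 1.00) = 1.00
¬(¬(u ↔ v) → ¬(v → ¬¬u)) = 1 − 1.00 = 0.00
¬v = 1 − 0.80 = 0.20
¬v ↔ u = 1 − |0.20 − 0.12| = 1 − 0.08 = 0.92
¬(¬(u ↔ v) → ¬(v → ¬¬u)) ↔ (¬v ↔ u) = 1 − |0.00 − 0.92| = 1 − 0.92 = 0.08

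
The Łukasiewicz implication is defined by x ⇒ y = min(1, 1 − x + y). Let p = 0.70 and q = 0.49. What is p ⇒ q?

p ⇒ q = min(1, 1 − 0.70 + 0.49) = min(1, 0.79) = 0.79
For comparison, the Gödel implication (1 if x ≤ y else y) would give 0.49.

0.79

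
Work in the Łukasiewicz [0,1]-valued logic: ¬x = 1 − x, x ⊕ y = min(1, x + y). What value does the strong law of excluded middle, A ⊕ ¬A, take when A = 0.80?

¬A = 1 − 0.80 = 0.20
A ⊕ ¬A = min(1, 0.80 + 0.20) = min(1, 1.00) = 1.00
(As expected: always 1 in Ł∞ since a ⊕ (1−a) = 1.)

1.00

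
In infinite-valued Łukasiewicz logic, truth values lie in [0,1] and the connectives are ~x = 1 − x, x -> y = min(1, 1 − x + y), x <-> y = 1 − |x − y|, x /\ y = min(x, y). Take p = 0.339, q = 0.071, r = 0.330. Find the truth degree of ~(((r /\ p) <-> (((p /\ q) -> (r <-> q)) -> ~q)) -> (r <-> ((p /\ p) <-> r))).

r /\ p = min(0.330, 0.339) = 0.330
p /\ q = min(0.339, 0.071) = 0.071
r <-> q = 1 − |0.330 − 0.071| = 1 − 0.259 = 0.741
(p /\ q) -> (r <-> q) = min(1, 1 − 0.071 + 0.741) = min(1, 1.670) = 1.000
~q = 1 − 0.071 = 0.929
((p /\ q) -> (r <-> q)) -> ~q = min(1, 1 − 1.000 + 0.929) = min(1, 0.929) = 0.929
(r /\ p) <-> (((p /\ q) -> (r <-> q)) -> ~q) = 1 − |0.330 − 0.929| = 1 − 0.599 = 0.401
p /\ p = min(0.339, 0.339) = 0.339
(p /\ p) <-> r = 1 − |0.339 − 0.330| = 1 − 0.009 = 0.991
r <-> ((p /\ p) <-> r) = 1 − |0.330 − 0.991| = 1 − 0.661 = 0.339
((r /\ p) <-> (((p /\ q) -> (r <-> q)) -> ~q)) -> (r <-> ((p /\ p) <-> r)) = min(1, 1 − 0.401 + 0.339) = min(1, 0.938) = 0.938
~(((r /\ p) <-> (((p /\ q) -> (r <-> q)) -> ~q)) -> (r <-> ((p /\ p) <-> r))) = 1 − 0.938 = 0.062

0.062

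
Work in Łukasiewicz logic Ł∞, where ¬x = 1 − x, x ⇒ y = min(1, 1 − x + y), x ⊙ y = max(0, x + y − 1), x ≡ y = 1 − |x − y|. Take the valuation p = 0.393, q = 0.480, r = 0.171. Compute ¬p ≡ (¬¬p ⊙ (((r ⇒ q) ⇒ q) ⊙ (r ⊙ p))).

0.393

¬p = 1 − 0.393 = 0.607
¬¬p = 1 − 0.607 = 0.393
r ⇒ q = min(1, 1 − 0.171 + 0.480) = min(1, 1.309) = 1.000
(r ⇒ q) ⇒ q = min(1, 1 − 1.000 + 0.480) = min(1, 0.480) = 0.480
r ⊙ p = max(0, 0.171 + 0.393 − 1) = max(0, -0.436) = 0.000
((r ⇒ q) ⇒ q) ⊙ (r ⊙ p) = max(0, 0.480 + 0.000 − 1) = max(0, -0.520) = 0.000
¬¬p ⊙ (((r ⇒ q) ⇒ q) ⊙ (r ⊙ p)) = max(0, 0.393 + 0.000 − 1) = max(0, -0.607) = 0.000
¬p ≡ (¬¬p ⊙ (((r ⇒ q) ⇒ q) ⊙ (r ⊙ p))) = 1 − |0.607 − 0.000| = 1 − 0.607 = 0.393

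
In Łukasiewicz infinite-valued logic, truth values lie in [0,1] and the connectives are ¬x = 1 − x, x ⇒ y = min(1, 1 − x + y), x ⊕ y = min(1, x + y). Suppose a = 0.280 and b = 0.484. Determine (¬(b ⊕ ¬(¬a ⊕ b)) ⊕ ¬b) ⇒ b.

0.484

¬a = 1 − 0.280 = 0.720
¬a ⊕ b = min(1, 0.720 + 0.484) = min(1, 1.204) = 1.000
¬(¬a ⊕ b) = 1 − 1.000 = 0.000
b ⊕ ¬(¬a ⊕ b) = min(1, 0.484 + 0.000) = min(1, 0.484) = 0.484
¬(b ⊕ ¬(¬a ⊕ b)) = 1 − 0.484 = 0.516
¬b = 1 − 0.484 = 0.516
¬(b ⊕ ¬(¬a ⊕ b)) ⊕ ¬b = min(1, 0.516 + 0.516) = min(1, 1.032) = 1.000
(¬(b ⊕ ¬(¬a ⊕ b)) ⊕ ¬b) ⇒ b = min(1, 1 − 1.000 + 0.484) = min(1, 0.484) = 0.484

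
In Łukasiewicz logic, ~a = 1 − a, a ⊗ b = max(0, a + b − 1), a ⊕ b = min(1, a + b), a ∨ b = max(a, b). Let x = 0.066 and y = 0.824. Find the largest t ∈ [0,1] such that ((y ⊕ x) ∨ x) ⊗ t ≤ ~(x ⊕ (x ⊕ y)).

0.154

y ⊕ x = min(1, 0.824 + 0.066) = min(1, 0.890) = 0.890
(y ⊕ x) ∨ x = max(0.890, 0.066) = 0.890
So the left factor is (y ⊕ x) ∨ x = 0.890.
x ⊕ y = min(1, 0.066 + 0.824) = min(1, 0.890) = 0.890
x ⊕ (x ⊕ y) = min(1, 0.066 + 0.890) = min(1, 0.956) = 0.956
~(x ⊕ (x ⊕ y)) = 1 − 0.956 = 0.044
So the right-hand bound is ~(x ⊕ (x ⊕ y)) = 0.044.
The residuum of the Łukasiewicz t-norm gives the supremum: min(1, 1 − 0.890 + 0.044).
1 − 0.890 + 0.044 = 0.154, so t = min(1, 0.154) = 0.154.
Check: 0.890 ⊗ 0.154 = max(0, 0.044) = 0.044 ≤ 0.044.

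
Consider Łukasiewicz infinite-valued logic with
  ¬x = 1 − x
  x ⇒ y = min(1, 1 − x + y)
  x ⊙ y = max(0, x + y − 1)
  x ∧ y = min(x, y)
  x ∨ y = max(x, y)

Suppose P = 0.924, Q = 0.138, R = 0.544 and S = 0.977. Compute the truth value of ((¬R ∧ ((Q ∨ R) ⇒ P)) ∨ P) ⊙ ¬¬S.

0.901

¬R = 1 − 0.544 = 0.456
Q ∨ R = max(0.138, 0.544) = 0.544
(Q ∨ R) ⇒ P = min(1, 1 − 0.544 + 0.924) = min(1, 1.380) = 1.000
¬R ∧ ((Q ∨ R) ⇒ P) = min(0.456, 1.000) = 0.456
(¬R ∧ ((Q ∨ R) ⇒ P)) ∨ P = max(0.456, 0.924) = 0.924
¬S = 1 − 0.977 = 0.023
¬¬S = 1 − 0.023 = 0.977
((¬R ∧ ((Q ∨ R) ⇒ P)) ∨ P) ⊙ ¬¬S = max(0, 0.924 + 0.977 − 1) = max(0, 0.901) = 0.901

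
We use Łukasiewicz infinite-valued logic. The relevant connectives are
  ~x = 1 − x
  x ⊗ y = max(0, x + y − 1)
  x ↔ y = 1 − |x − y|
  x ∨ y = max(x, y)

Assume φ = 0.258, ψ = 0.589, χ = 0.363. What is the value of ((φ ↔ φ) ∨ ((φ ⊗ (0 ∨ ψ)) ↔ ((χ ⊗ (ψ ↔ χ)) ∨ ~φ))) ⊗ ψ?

0.589

φ ↔ φ = 1 − |0.258 − 0.258| = 1 − 0.000 = 1.000
0 ∨ ψ = max(0.000, 0.589) = 0.589
φ ⊗ (0 ∨ ψ) = max(0, 0.258 + 0.589 − 1) = max(0, -0.153) = 0.000
ψ ↔ χ = 1 − |0.589 − 0.363| = 1 − 0.226 = 0.774
χ ⊗ (ψ ↔ χ) = max(0, 0.363 + 0.774 − 1) = max(0, 0.137) = 0.137
~φ = 1 − 0.258 = 0.742
(χ ⊗ (ψ ↔ χ)) ∨ ~φ = max(0.137, 0.742) = 0.742
(φ ⊗ (0 ∨ ψ)) ↔ ((χ ⊗ (ψ ↔ χ)) ∨ ~φ) = 1 − |0.000 − 0.742| = 1 − 0.742 = 0.258
(φ ↔ φ) ∨ ((φ ⊗ (0 ∨ ψ)) ↔ ((χ ⊗ (ψ ↔ χ)) ∨ ~φ)) = max(1.000, 0.258) = 1.000
((φ ↔ φ) ∨ ((φ ⊗ (0 ∨ ψ)) ↔ ((χ ⊗ (ψ ↔ χ)) ∨ ~φ))) ⊗ ψ = max(0, 1.000 + 0.589 − 1) = max(0, 0.589) = 0.589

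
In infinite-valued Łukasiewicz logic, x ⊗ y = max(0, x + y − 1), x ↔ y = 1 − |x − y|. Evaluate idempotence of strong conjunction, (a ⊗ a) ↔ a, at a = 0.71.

a ⊗ a = max(0, 0.71 + 0.71 − 1) = max(0, 0.42) = 0.42
(a ⊗ a) ↔ a = 1 − |0.42 − 0.71| = 1 − 0.29 = 0.71
(The value 0.71 < 1 shows this instance is not satisfied; fails in Ł∞ since a ⊗ a = max(0, 2a−1) ≠ a in general.)

0.71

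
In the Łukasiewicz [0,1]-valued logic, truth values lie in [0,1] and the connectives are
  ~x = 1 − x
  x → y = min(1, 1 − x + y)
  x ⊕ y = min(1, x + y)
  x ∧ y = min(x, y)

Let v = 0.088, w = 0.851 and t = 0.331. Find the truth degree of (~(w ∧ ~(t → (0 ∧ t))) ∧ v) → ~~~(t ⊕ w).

0 ∧ t = min(0.000, 0.331) = 0.000
t → (0 ∧ t) = min(1, 1 − 0.331 + 0.000) = min(1, 0.669) = 0.669
~(t → (0 ∧ t)) = 1 − 0.669 = 0.331
w ∧ ~(t → (0 ∧ t)) = min(0.851, 0.331) = 0.331
~(w ∧ ~(t → (0 ∧ t))) = 1 − 0.331 = 0.669
~(w ∧ ~(t → (0 ∧ t))) ∧ v = min(0.669, 0.088) = 0.088
t ⊕ w = min(1, 0.331 + 0.851) = min(1, 1.182) = 1.000
~(t ⊕ w) = 1 − 1.000 = 0.000
~~(t ⊕ w) = 1 − 0.000 = 1.000
~~~(t ⊕ w) = 1 − 1.000 = 0.000
(~(w ∧ ~(t → (0 ∧ t))) ∧ v) → ~~~(t ⊕ w) = min(1, 1 − 0.088 + 0.000) = min(1, 0.912) = 0.912

0.912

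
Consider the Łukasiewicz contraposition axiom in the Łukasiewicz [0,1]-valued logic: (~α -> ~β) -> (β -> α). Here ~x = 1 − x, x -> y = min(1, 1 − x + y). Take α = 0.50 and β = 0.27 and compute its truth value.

~α = 1 − 0.50 = 0.50
~β = 1 − 0.27 = 0.73
~α -> ~β = min(1, 1 − 0.50 + 0.73) = min(1, 1.23) = 1.00
β -> α = min(1, 1 − 0.27 + 0.50) = min(1, 1.23) = 1.00
(~α -> ~β) -> (β -> α) = min(1, 1 − 1.00 + 1.00) = min(1, 1.00) = 1.00
(As expected: an axiom of Ł∞, always 1.)

1.00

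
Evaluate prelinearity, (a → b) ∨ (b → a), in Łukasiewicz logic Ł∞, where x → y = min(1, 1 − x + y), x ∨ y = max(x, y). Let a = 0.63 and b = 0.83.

1.00

a → b = min(1, 1 − 0.63 + 0.83) = min(1, 1.20) = 1.00
b → a = min(1, 1 − 0.83 + 0.63) = min(1, 0.80) = 0.80
(a → b) ∨ (b → a) = max(1.00, 0.80) = 1.00
(As expected: a Ł∞-tautology — holds in every MV-chain.)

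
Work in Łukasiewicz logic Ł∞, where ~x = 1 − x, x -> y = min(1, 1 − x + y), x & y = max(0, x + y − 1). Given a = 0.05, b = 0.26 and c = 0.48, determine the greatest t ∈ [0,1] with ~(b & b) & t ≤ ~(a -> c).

b & b = max(0, 0.26 + 0.26 − 1) = max(0, -0.48) = 0.00
~(b & b) = 1 − 0.00 = 1.00
So the left factor is ~(b & b) = 1.00.
a -> c = min(1, 1 − 0.05 + 0.48) = min(1, 1.43) = 1.00
~(a -> c) = 1 − 1.00 = 0.00
So the right-hand bound is ~(a -> c) = 0.00.
The residuum of the Łukasiewicz t-norm gives the supremum: min(1, 1 − 1.00 + 0.00).
1 − 1.00 + 0.00 = 0.00, so t = min(1, 0.00) = 0.00.
Check: 1.00 & 0.00 = max(0, 0.00) = 0.00 ≤ 0.00.

0.00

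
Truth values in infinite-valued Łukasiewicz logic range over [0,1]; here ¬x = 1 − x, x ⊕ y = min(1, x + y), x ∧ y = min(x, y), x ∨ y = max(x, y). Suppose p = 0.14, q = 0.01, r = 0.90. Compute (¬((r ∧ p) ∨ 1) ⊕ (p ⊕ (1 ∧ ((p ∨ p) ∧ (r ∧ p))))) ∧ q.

0.01

r ∧ p = min(0.90, 0.14) = 0.14
(r ∧ p) ∨ 1 = max(0.14, 1.00) = 1.00
¬((r ∧ p) ∨ 1) = 1 − 1.00 = 0.00
p ∨ p = max(0.14, 0.14) = 0.14
(p ∨ p) ∧ (r ∧ p) = min(0.14, 0.14) = 0.14
1 ∧ ((p ∨ p) ∧ (r ∧ p)) = min(1.00, 0.14) = 0.14
p ⊕ (1 ∧ ((p ∨ p) ∧ (r ∧ p))) = min(1, 0.14 + 0.14) = min(1, 0.28) = 0.28
¬((r ∧ p) ∨ 1) ⊕ (p ⊕ (1 ∧ ((p ∨ p) ∧ (r ∧ p)))) = min(1, 0.00 + 0.28) = min(1, 0.28) = 0.28
(¬((r ∧ p) ∨ 1) ⊕ (p ⊕ (1 ∧ ((p ∨ p) ∧ (r ∧ p))))) ∧ q = min(0.28, 0.01) = 0.01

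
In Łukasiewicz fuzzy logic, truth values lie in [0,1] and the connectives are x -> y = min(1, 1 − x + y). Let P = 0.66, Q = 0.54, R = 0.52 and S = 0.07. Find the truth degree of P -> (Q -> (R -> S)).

R -> S = min(1, 1 − 0.52 + 0.07) = min(1, 0.55) = 0.55
Q -> (R -> S) = min(1, 1 − 0.54 + 0.55) = min(1, 1.01) = 1.00
P -> (Q -> (R -> S)) = min(1, 1 − 0.66 + 1.00) = min(1, 1.34) = 1.00

1.00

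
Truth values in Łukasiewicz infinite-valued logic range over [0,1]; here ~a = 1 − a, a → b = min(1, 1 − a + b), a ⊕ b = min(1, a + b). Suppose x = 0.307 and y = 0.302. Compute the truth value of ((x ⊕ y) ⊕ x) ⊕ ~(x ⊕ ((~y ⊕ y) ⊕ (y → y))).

x ⊕ y = min(1, 0.307 + 0.302) = min(1, 0.609) = 0.609
(x ⊕ y) ⊕ x = min(1, 0.609 + 0.307) = min(1, 0.916) = 0.916
~y = 1 − 0.302 = 0.698
~y ⊕ y = min(1, 0.698 + 0.302) = min(1, 1.000) = 1.000
y → y = min(1, 1 − 0.302 + 0.302) = min(1, 1.000) = 1.000
(~y ⊕ y) ⊕ (y → y) = min(1, 1.000 + 1.000) = min(1, 2.000) = 1.000
x ⊕ ((~y ⊕ y) ⊕ (y → y)) = min(1, 0.307 + 1.000) = min(1, 1.307) = 1.000
~(x ⊕ ((~y ⊕ y) ⊕ (y → y))) = 1 − 1.000 = 0.000
((x ⊕ y) ⊕ x) ⊕ ~(x ⊕ ((~y ⊕ y) ⊕ (y → y))) = min(1, 0.916 + 0.000) = min(1, 0.916) = 0.916

0.916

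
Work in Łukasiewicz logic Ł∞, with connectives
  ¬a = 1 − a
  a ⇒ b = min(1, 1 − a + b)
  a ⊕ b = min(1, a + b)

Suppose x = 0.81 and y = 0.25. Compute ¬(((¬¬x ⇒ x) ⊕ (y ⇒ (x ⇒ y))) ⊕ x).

¬x = 1 − 0.81 = 0.19
¬¬x = 1 − 0.19 = 0.81
¬¬x ⇒ x = min(1, 1 − 0.81 + 0.81) = min(1, 1.00) = 1.00
x ⇒ y = min(1, 1 − 0.81 + 0.25) = min(1, 0.44) = 0.44
y ⇒ (x ⇒ y) = min(1, 1 − 0.25 + 0.44) = min(1, 1.19) = 1.00
(¬¬x ⇒ x) ⊕ (y ⇒ (x ⇒ y)) = min(1, 1.00 + 1.00) = min(1, 2.00) = 1.00
((¬¬x ⇒ x) ⊕ (y ⇒ (x ⇒ y))) ⊕ x = min(1, 1.00 + 0.81) = min(1, 1.81) = 1.00
¬(((¬¬x ⇒ x) ⊕ (y ⇒ (x ⇒ y))) ⊕ x) = 1 − 1.00 = 0.00

0.00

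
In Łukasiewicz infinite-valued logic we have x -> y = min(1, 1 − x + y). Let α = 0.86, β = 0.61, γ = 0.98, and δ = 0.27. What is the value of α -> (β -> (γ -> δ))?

0.82

γ -> δ = min(1, 1 − 0.98 + 0.27) = min(1, 0.29) = 0.29
β -> (γ -> δ) = min(1, 1 − 0.61 + 0.29) = min(1, 0.68) = 0.68
α -> (β -> (γ -> δ)) = min(1, 1 − 0.86 + 0.68) = min(1, 0.82) = 0.82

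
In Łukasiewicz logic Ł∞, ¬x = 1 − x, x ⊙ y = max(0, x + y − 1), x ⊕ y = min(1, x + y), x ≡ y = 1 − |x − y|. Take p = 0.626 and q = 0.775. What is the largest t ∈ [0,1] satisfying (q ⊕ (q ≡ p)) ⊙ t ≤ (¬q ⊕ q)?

q ≡ p = 1 − |0.775 − 0.626| = 1 − 0.149 = 0.851
q ⊕ (q ≡ p) = min(1, 0.775 + 0.851) = min(1, 1.626) = 1.000
So the left factor is q ⊕ (q ≡ p) = 1.000.
¬q = 1 − 0.775 = 0.225
¬q ⊕ q = min(1, 0.225 + 0.775) = min(1, 1.000) = 1.000
So the right-hand bound is ¬q ⊕ q = 1.000.
The residuum of the Łukasiewicz t-norm gives the supremum: min(1, 1 − 1.000 + 1.000).
1 − 1.000 + 1.000 = 1.000, so t = min(1, 1.000) = 1.000.
Check: 1.000 ⊙ 1.000 = max(0, 1.000) = 1.000 ≤ 1.000.

1.000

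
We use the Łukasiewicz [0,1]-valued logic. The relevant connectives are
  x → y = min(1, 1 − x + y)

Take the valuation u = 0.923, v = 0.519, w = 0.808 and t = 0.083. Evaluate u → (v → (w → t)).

0.833

w → t = min(1, 1 − 0.808 + 0.083) = min(1, 0.275) = 0.275
v → (w → t) = min(1, 1 − 0.519 + 0.275) = min(1, 0.756) = 0.756
u → (v → (w → t)) = min(1, 1 − 0.923 + 0.756) = min(1, 0.833) = 0.833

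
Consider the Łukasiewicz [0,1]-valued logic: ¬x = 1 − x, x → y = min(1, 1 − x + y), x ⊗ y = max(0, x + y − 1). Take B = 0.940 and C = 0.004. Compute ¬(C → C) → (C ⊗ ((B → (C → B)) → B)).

1.000

C → C = min(1, 1 − 0.004 + 0.004) = min(1, 1.000) = 1.000
¬(C → C) = 1 − 1.000 = 0.000
C → B = min(1, 1 − 0.004 + 0.940) = min(1, 1.936) = 1.000
B → (C → B) = min(1, 1 − 0.940 + 1.000) = min(1, 1.060) = 1.000
(B → (C → B)) → B = min(1, 1 − 1.000 + 0.940) = min(1, 0.940) = 0.940
C ⊗ ((B → (C → B)) → B) = max(0, 0.004 + 0.940 − 1) = max(0, -0.056) = 0.000
¬(C → C) → (C ⊗ ((B → (C → B)) → B)) = min(1, 1 − 0.000 + 0.000) = min(1, 1.000) = 1.000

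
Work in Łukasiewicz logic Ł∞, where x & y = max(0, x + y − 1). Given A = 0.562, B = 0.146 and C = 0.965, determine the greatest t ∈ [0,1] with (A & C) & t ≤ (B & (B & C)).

A & C = max(0, 0.562 + 0.965 − 1) = max(0, 0.527) = 0.527
So the left factor is A & C = 0.527.
B & C = max(0, 0.146 + 0.965 − 1) = max(0, 0.111) = 0.111
B & (B & C) = max(0, 0.146 + 0.111 − 1) = max(0, -0.743) = 0.000
So the right-hand bound is B & (B & C) = 0.000.
The residuum of the Łukasiewicz t-norm gives the supremum: min(1, 1 − 0.527 + 0.000).
1 − 0.527 + 0.000 = 0.473, so t = min(1, 0.473) = 0.473.
Check: 0.527 & 0.473 = max(0, 0.000) = 0.000 ≤ 0.000.

0.473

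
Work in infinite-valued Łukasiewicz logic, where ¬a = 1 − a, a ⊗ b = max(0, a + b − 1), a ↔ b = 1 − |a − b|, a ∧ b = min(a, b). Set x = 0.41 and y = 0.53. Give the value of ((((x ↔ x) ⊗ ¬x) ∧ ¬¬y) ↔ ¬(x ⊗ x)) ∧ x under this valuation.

0.41

x ↔ x = 1 − |0.41 − 0.41| = 1 − 0.00 = 1.00
¬x = 1 − 0.41 = 0.59
(x ↔ x) ⊗ ¬x = max(0, 1.00 + 0.59 − 1) = max(0, 0.59) = 0.59
¬y = 1 − 0.53 = 0.47
¬¬y = 1 − 0.47 = 0.53
((x ↔ x) ⊗ ¬x) ∧ ¬¬y = min(0.59, 0.53) = 0.53
x ⊗ x = max(0, 0.41 + 0.41 − 1) = max(0, -0.18) = 0.00
¬(x ⊗ x) = 1 − 0.00 = 1.00
(((x ↔ x) ⊗ ¬x) ∧ ¬¬y) ↔ ¬(x ⊗ x) = 1 − |0.53 − 1.00| = 1 − 0.47 = 0.53
((((x ↔ x) ⊗ ¬x) ∧ ¬¬y) ↔ ¬(x ⊗ x)) ∧ x = min(0.53, 0.41) = 0.41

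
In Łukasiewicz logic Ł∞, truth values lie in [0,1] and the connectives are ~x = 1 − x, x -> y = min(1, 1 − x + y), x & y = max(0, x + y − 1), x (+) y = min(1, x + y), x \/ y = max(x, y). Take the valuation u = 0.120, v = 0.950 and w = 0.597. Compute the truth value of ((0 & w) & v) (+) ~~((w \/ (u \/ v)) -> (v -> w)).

0 & w = max(0, 0.000 + 0.597 − 1) = max(0, -0.403) = 0.000
(0 & w) & v = max(0, 0.000 + 0.950 − 1) = max(0, -0.050) = 0.000
u \/ v = max(0.120, 0.950) = 0.950
w \/ (u \/ v) = max(0.597, 0.950) = 0.950
v -> w = min(1, 1 − 0.950 + 0.597) = min(1, 0.647) = 0.647
(w \/ (u \/ v)) -> (v -> w) = min(1, 1 − 0.950 + 0.647) = min(1, 0.697) = 0.697
~((w \/ (u \/ v)) -> (v -> w)) = 1 − 0.697 = 0.303
~~((w \/ (u \/ v)) -> (v -> w)) = 1 − 0.303 = 0.697
((0 & w) & v) (+) ~~((w \/ (u \/ v)) -> (v -> w)) = min(1, 0.000 + 0.697) = min(1, 0.697) = 0.697

0.697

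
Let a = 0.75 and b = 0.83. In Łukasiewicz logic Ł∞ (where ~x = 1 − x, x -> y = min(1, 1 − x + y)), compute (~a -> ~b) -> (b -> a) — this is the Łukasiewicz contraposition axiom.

1.00

~a = 1 − 0.75 = 0.25
~b = 1 − 0.83 = 0.17
~a -> ~b = min(1, 1 − 0.25 + 0.17) = min(1, 0.92) = 0.92
b -> a = min(1, 1 − 0.83 + 0.75) = min(1, 0.92) = 0.92
(~a -> ~b) -> (b -> a) = min(1, 1 − 0.92 + 0.92) = min(1, 1.00) = 1.00
(As expected: an axiom of Ł∞, always 1.)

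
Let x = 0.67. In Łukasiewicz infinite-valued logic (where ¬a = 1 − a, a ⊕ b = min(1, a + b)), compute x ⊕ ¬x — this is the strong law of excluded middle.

¬x = 1 − 0.67 = 0.33
x ⊕ ¬x = min(1, 0.67 + 0.33) = min(1, 1.00) = 1.00
(As expected: always 1 in Ł∞ since a ⊕ (1−a) = 1.)

1.00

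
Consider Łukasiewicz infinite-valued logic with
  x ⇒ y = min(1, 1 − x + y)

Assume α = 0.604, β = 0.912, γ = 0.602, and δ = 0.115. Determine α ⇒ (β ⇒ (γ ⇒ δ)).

0.997

γ ⇒ δ = min(1, 1 − 0.602 + 0.115) = min(1, 0.513) = 0.513
β ⇒ (γ ⇒ δ) = min(1, 1 − 0.912 + 0.513) = min(1, 0.601) = 0.601
α ⇒ (β ⇒ (γ ⇒ δ)) = min(1, 1 − 0.604 + 0.601) = min(1, 0.997) = 0.997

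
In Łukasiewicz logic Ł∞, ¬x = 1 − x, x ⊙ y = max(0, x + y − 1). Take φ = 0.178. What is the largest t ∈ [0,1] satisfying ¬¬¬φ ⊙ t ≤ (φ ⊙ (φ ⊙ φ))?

¬φ = 1 − 0.178 = 0.822
¬¬φ = 1 − 0.822 = 0.178
¬¬¬φ = 1 − 0.178 = 0.822
So the left factor is ¬¬¬φ = 0.822.
φ ⊙ φ = max(0, 0.178 + 0.178 − 1) = max(0, -0.644) = 0.000
φ ⊙ (φ ⊙ φ) = max(0, 0.178 + 0.000 − 1) = max(0, -0.822) = 0.000
So the right-hand bound is φ ⊙ (φ ⊙ φ) = 0.000.
The residuum of the Łukasiewicz t-norm gives the supremum: min(1, 1 − 0.822 + 0.000).
1 − 0.822 + 0.000 = 0.178, so t = min(1, 0.178) = 0.178.
Check: 0.822 ⊙ 0.178 = max(0, 0.000) = 0.000 ≤ 0.000.

0.178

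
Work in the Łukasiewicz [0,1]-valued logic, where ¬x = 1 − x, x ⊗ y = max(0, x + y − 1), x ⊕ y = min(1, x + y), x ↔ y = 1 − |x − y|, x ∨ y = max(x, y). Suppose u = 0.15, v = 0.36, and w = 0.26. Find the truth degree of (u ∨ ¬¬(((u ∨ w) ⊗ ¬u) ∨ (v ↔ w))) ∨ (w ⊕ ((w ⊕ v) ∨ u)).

u ∨ w = max(0.15, 0.26) = 0.26
¬u = 1 − 0.15 = 0.85
(u ∨ w) ⊗ ¬u = max(0, 0.26 + 0.85 − 1) = max(0, 0.11) = 0.11
v ↔ w = 1 − |0.36 − 0.26| = 1 − 0.10 = 0.90
((u ∨ w) ⊗ ¬u) ∨ (v ↔ w) = max(0.11, 0.90) = 0.90
¬(((u ∨ w) ⊗ ¬u) ∨ (v ↔ w)) = 1 − 0.90 = 0.10
¬¬(((u ∨ w) ⊗ ¬u) ∨ (v ↔ w)) = 1 − 0.10 = 0.90
u ∨ ¬¬(((u ∨ w) ⊗ ¬u) ∨ (v ↔ w)) = max(0.15, 0.90) = 0.90
w ⊕ v = min(1, 0.26 + 0.36) = min(1, 0.62) = 0.62
(w ⊕ v) ∨ u = max(0.62, 0.15) = 0.62
w ⊕ ((w ⊕ v) ∨ u) = min(1, 0.26 + 0.62) = min(1, 0.88) = 0.88
(u ∨ ¬¬(((u ∨ w) ⊗ ¬u) ∨ (v ↔ w))) ∨ (w ⊕ ((w ⊕ v) ∨ u)) = max(0.90, 0.88) = 0.90

0.90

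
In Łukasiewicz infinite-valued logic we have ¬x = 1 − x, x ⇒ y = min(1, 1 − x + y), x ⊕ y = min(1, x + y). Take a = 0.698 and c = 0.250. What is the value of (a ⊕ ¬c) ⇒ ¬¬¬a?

¬c = 1 − 0.250 = 0.750
a ⊕ ¬c = min(1, 0.698 + 0.750) = min(1, 1.448) = 1.000
¬a = 1 − 0.698 = 0.302
¬¬a = 1 − 0.302 = 0.698
¬¬¬a = 1 − 0.698 = 0.302
(a ⊕ ¬c) ⇒ ¬¬¬a = min(1, 1 − 1.000 + 0.302) = min(1, 0.302) = 0.302

0.302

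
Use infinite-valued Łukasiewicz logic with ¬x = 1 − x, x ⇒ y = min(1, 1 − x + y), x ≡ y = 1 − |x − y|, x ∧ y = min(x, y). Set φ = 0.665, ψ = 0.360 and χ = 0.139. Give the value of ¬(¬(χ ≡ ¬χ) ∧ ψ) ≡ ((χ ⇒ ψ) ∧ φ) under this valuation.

¬χ = 1 − 0.139 = 0.861
χ ≡ ¬χ = 1 − |0.139 − 0.861| = 1 − 0.722 = 0.278
¬(χ ≡ ¬χ) = 1 − 0.278 = 0.722
¬(χ ≡ ¬χ) ∧ ψ = min(0.722, 0.360) = 0.360
¬(¬(χ ≡ ¬χ) ∧ ψ) = 1 − 0.360 = 0.640
χ ⇒ ψ = min(1, 1 − 0.139 + 0.360) = min(1, 1.221) = 1.000
(χ ⇒ ψ) ∧ φ = min(1.000, 0.665) = 0.665
¬(¬(χ ≡ ¬χ) ∧ ψ) ≡ ((χ ⇒ ψ) ∧ φ) = 1 − |0.640 − 0.665| = 1 − 0.025 = 0.975

0.975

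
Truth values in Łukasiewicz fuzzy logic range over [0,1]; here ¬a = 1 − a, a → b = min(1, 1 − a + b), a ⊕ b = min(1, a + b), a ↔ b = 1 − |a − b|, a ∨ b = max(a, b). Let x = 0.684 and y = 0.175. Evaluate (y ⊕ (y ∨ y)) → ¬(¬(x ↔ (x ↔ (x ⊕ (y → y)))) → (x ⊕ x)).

y ∨ y = max(0.175, 0.175) = 0.175
y ⊕ (y ∨ y) = min(1, 0.175 + 0.175) = min(1, 0.350) = 0.350
y → y = min(1, 1 − 0.175 + 0.175) = min(1, 1.000) = 1.000
x ⊕ (y → y) = min(1, 0.684 + 1.000) = min(1, 1.684) = 1.000
x ↔ (x ⊕ (y → y)) = 1 − |0.684 − 1.000| = 1 − 0.316 = 0.684
x ↔ (x ↔ (x ⊕ (y → y))) = 1 − |0.684 − 0.684| = 1 − 0.000 = 1.000
¬(x ↔ (x ↔ (x ⊕ (y → y)))) = 1 − 1.000 = 0.000
x ⊕ x = min(1, 0.684 + 0.684) = min(1, 1.368) = 1.000
¬(x ↔ (x ↔ (x ⊕ (y → y)))) → (x ⊕ x) = min(1, 1 − 0.000 + 1.000) = min(1, 2.000) = 1.000
¬(¬(x ↔ (x ↔ (x ⊕ (y → y)))) → (x ⊕ x)) = 1 − 1.000 = 0.000
(y ⊕ (y ∨ y)) → ¬(¬(x ↔ (x ↔ (x ⊕ (y → y)))) → (x ⊕ x)) = min(1, 1 − 0.350 + 0.000) = min(1, 0.650) = 0.650

0.650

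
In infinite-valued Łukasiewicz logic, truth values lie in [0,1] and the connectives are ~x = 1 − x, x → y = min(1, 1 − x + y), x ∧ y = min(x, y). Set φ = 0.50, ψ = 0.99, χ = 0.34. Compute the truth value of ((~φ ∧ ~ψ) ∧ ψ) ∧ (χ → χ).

~φ = 1 − 0.50 = 0.50
~ψ = 1 − 0.99 = 0.01
~φ ∧ ~ψ = min(0.50, 0.01) = 0.01
(~φ ∧ ~ψ) ∧ ψ = min(0.01, 0.99) = 0.01
χ → χ = min(1, 1 − 0.34 + 0.34) = min(1, 1.00) = 1.00
((~φ ∧ ~ψ) ∧ ψ) ∧ (χ → χ) = min(0.01, 1.00) = 0.01

0.01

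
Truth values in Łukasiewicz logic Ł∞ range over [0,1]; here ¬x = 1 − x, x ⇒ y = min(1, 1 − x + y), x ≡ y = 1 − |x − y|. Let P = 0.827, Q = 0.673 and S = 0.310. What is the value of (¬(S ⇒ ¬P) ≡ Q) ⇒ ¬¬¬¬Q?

1.000

¬P = 1 − 0.827 = 0.173
S ⇒ ¬P = min(1, 1 − 0.310 + 0.173) = min(1, 0.863) = 0.863
¬(S ⇒ ¬P) = 1 − 0.863 = 0.137
¬(S ⇒ ¬P) ≡ Q = 1 − |0.137 − 0.673| = 1 − 0.536 = 0.464
¬Q = 1 − 0.673 = 0.327
¬¬Q = 1 − 0.327 = 0.673
¬¬¬Q = 1 − 0.673 = 0.327
¬¬¬¬Q = 1 − 0.327 = 0.673
(¬(S ⇒ ¬P) ≡ Q) ⇒ ¬¬¬¬Q = min(1, 1 − 0.464 + 0.673) = min(1, 1.209) = 1.000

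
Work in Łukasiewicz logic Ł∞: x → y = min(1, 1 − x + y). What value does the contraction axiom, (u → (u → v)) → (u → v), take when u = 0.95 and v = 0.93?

u → v = min(1, 1 − 0.95 + 0.93) = min(1, 0.98) = 0.98
u → (u → v) = min(1, 1 − 0.95 + 0.98) = min(1, 1.03) = 1.00
(u → (u → v)) → (u → v) = min(1, 1 − 1.00 + 0.98) = min(1, 0.98) = 0.98
(The value 0.98 < 1 shows this instance is not satisfied; fails in Ł∞ (the t-norm is not idempotent).)

0.98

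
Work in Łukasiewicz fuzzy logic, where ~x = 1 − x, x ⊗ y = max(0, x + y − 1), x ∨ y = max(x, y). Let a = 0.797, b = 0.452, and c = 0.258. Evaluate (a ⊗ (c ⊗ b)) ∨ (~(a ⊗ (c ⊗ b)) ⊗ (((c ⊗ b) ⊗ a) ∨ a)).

0.797

c ⊗ b = max(0, 0.258 + 0.452 − 1) = max(0, -0.290) = 0.000
a ⊗ (c ⊗ b) = max(0, 0.797 + 0.000 − 1) = max(0, -0.203) = 0.000
~(a ⊗ (c ⊗ b)) = 1 − 0.000 = 1.000
(c ⊗ b) ⊗ a = max(0, 0.000 + 0.797 − 1) = max(0, -0.203) = 0.000
((c ⊗ b) ⊗ a) ∨ a = max(0.000, 0.797) = 0.797
~(a ⊗ (c ⊗ b)) ⊗ (((c ⊗ b) ⊗ a) ∨ a) = max(0, 1.000 + 0.797 − 1) = max(0, 0.797) = 0.797
(a ⊗ (c ⊗ b)) ∨ (~(a ⊗ (c ⊗ b)) ⊗ (((c ⊗ b) ⊗ a) ∨ a)) = max(0.000, 0.797) = 0.797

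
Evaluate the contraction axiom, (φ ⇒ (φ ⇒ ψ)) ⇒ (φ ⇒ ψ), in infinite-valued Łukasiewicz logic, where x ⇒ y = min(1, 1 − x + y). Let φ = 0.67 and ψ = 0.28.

0.67

φ ⇒ ψ = min(1, 1 − 0.67 + 0.28) = min(1, 0.61) = 0.61
φ ⇒ (φ ⇒ ψ) = min(1, 1 − 0.67 + 0.61) = min(1, 0.94) = 0.94
(φ ⇒ (φ ⇒ ψ)) ⇒ (φ ⇒ ψ) = min(1, 1 − 0.94 + 0.61) = min(1, 0.67) = 0.67
(The value 0.67 < 1 shows this instance is not satisfied; fails in Ł∞ (the t-norm is not idempotent).)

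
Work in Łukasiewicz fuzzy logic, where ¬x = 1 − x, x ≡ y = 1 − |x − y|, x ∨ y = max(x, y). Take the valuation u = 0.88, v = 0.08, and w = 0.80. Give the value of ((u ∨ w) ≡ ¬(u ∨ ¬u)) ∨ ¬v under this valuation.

0.92

u ∨ w = max(0.88, 0.80) = 0.88
¬u = 1 − 0.88 = 0.12
u ∨ ¬u = max(0.88, 0.12) = 0.88
¬(u ∨ ¬u) = 1 − 0.88 = 0.12
(u ∨ w) ≡ ¬(u ∨ ¬u) = 1 − |0.88 − 0.12| = 1 − 0.76 = 0.24
¬v = 1 − 0.08 = 0.92
((u ∨ w) ≡ ¬(u ∨ ¬u)) ∨ ¬v = max(0.24, 0.92) = 0.92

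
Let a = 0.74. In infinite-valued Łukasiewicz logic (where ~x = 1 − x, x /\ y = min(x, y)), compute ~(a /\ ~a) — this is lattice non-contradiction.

0.74

~a = 1 − 0.74 = 0.26
a /\ ~a = min(0.74, 0.26) = 0.26
~(a /\ ~a) = 1 − 0.26 = 0.74
(The value 0.74 < 1 shows this instance is not satisfied; not a Ł∞-tautology — its value is 1 − min(a, 1−a).)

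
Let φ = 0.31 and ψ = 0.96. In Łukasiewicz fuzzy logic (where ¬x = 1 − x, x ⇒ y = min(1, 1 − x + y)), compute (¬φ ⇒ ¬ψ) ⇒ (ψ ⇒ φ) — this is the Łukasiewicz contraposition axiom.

¬φ = 1 − 0.31 = 0.69
¬ψ = 1 − 0.96 = 0.04
¬φ ⇒ ¬ψ = min(1, 1 − 0.69 + 0.04) = min(1, 0.35) = 0.35
ψ ⇒ φ = min(1, 1 − 0.96 + 0.31) = min(1, 0.35) = 0.35
(¬φ ⇒ ¬ψ) ⇒ (ψ ⇒ φ) = min(1, 1 − 0.35 + 0.35) = min(1, 1.00) = 1.00
(As expected: an axiom of Ł∞, always 1.)

1.00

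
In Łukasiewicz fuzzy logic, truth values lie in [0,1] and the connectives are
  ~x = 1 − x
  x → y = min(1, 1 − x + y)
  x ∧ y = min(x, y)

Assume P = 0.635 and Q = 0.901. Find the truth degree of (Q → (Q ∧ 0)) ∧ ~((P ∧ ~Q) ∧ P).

0.099

Q ∧ 0 = min(0.901, 0.000) = 0.000
Q → (Q ∧ 0) = min(1, 1 − 0.901 + 0.000) = min(1, 0.099) = 0.099
~Q = 1 − 0.901 = 0.099
P ∧ ~Q = min(0.635, 0.099) = 0.099
(P ∧ ~Q) ∧ P = min(0.099, 0.635) = 0.099
~((P ∧ ~Q) ∧ P) = 1 − 0.099 = 0.901
(Q → (Q ∧ 0)) ∧ ~((P ∧ ~Q) ∧ P) = min(0.099, 0.901) = 0.099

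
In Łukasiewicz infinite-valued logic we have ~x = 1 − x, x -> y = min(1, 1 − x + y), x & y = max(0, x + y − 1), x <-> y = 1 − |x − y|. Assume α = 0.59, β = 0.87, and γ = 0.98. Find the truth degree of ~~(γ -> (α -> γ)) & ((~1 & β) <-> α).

α -> γ = min(1, 1 − 0.59 + 0.98) = min(1, 1.39) = 1.00
γ -> (α -> γ) = min(1, 1 − 0.98 + 1.00) = min(1, 1.02) = 1.00
~(γ -> (α -> γ)) = 1 − 1.00 = 0.00
~~(γ -> (α -> γ)) = 1 − 0.00 = 1.00
~1 = 1 − 1.00 = 0.00
~1 & β = max(0, 0.00 + 0.87 − 1) = max(0, -0.13) = 0.00
(~1 & β) <-> α = 1 − |0.00 − 0.59| = 1 − 0.59 = 0.41
~~(γ -> (α -> γ)) & ((~1 & β) <-> α) = max(0, 1.00 + 0.41 − 1) = max(0, 0.41) = 0.41

0.41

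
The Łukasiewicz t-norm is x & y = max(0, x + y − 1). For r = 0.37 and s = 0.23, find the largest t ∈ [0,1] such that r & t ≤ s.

The residuum of the Łukasiewicz t-norm gives the supremum: min(1, 1 − 0.37 + 0.23).
1 − 0.37 + 0.23 = 0.86, so t = min(1, 0.86) = 0.86.
Check: 0.37 & 0.86 = max(0, 0.23) = 0.23 ≤ 0.23.

0.86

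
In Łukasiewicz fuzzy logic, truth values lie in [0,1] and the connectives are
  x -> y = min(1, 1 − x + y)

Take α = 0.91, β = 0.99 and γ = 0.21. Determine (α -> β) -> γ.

0.21

α -> β = min(1, 1 − 0.91 + 0.99) = min(1, 1.08) = 1.00
(α -> β) -> γ = min(1, 1 − 1.00 + 0.21) = min(1, 0.21) = 0.21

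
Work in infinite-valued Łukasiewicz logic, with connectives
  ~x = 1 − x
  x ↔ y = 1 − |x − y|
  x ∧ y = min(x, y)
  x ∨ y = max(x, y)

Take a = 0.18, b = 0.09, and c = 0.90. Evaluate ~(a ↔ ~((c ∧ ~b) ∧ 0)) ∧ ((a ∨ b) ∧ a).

0.18

~b = 1 − 0.09 = 0.91
c ∧ ~b = min(0.90, 0.91) = 0.90
(c ∧ ~b) ∧ 0 = min(0.90, 0.00) = 0.00
~((c ∧ ~b) ∧ 0) = 1 − 0.00 = 1.00
a ↔ ~((c ∧ ~b) ∧ 0) = 1 − |0.18 − 1.00| = 1 − 0.82 = 0.18
~(a ↔ ~((c ∧ ~b) ∧ 0)) = 1 − 0.18 = 0.82
a ∨ b = max(0.18, 0.09) = 0.18
(a ∨ b) ∧ a = min(0.18, 0.18) = 0.18
~(a ↔ ~((c ∧ ~b) ∧ 0)) ∧ ((a ∨ b) ∧ a) = min(0.82, 0.18) = 0.18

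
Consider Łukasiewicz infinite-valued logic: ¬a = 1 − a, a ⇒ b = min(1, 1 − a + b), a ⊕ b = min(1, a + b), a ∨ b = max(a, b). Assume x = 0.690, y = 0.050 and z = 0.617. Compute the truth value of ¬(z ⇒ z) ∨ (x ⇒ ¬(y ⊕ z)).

z ⇒ z = min(1, 1 − 0.617 + 0.617) = min(1, 1.000) = 1.000
¬(z ⇒ z) = 1 − 1.000 = 0.000
y ⊕ z = min(1, 0.050 + 0.617) = min(1, 0.667) = 0.667
¬(y ⊕ z) = 1 − 0.667 = 0.333
x ⇒ ¬(y ⊕ z) = min(1, 1 − 0.690 + 0.333) = min(1, 0.643) = 0.643
¬(z ⇒ z) ∨ (x ⇒ ¬(y ⊕ z)) = max(0.000, 0.643) = 0.643

0.643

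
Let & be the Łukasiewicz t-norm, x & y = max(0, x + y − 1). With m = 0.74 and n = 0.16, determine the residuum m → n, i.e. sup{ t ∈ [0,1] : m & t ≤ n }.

The residuum of the Łukasiewicz t-norm gives the supremum: min(1, 1 − 0.74 + 0.16).
1 − 0.74 + 0.16 = 0.42, so t = min(1, 0.42) = 0.42.
Check: 0.74 & 0.42 = max(0, 0.16) = 0.16 ≤ 0.16.

0.42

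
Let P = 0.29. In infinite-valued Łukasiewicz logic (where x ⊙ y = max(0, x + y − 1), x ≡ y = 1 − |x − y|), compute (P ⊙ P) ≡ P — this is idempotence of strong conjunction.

0.71

P ⊙ P = max(0, 0.29 + 0.29 − 1) = max(0, -0.42) = 0.00
(P ⊙ P) ≡ P = 1 − |0.00 − 0.29| = 1 − 0.29 = 0.71
(The value 0.71 < 1 shows this instance is not satisfied; fails in Ł∞ since a ⊗ a = max(0, 2a−1) ≠ a in general.)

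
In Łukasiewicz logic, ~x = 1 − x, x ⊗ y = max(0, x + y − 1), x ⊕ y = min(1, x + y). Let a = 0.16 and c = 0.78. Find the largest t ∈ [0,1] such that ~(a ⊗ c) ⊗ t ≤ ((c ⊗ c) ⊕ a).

a ⊗ c = max(0, 0.16 + 0.78 − 1) = max(0, -0.06) = 0.00
~(a ⊗ c) = 1 − 0.00 = 1.00
So the left factor is ~(a ⊗ c) = 1.00.
c ⊗ c = max(0, 0.78 + 0.78 − 1) = max(0, 0.56) = 0.56
(c ⊗ c) ⊕ a = min(1, 0.56 + 0.16) = min(1, 0.72) = 0.72
So the right-hand bound is (c ⊗ c) ⊕ a = 0.72.
The residuum of the Łukasiewicz t-norm gives the supremum: min(1, 1 − 1.00 + 0.72).
1 − 1.00 + 0.72 = 0.72, so t = min(1, 0.72) = 0.72.
Check: 1.00 ⊗ 0.72 = max(0, 0.72) = 0.72 ≤ 0.72.

0.72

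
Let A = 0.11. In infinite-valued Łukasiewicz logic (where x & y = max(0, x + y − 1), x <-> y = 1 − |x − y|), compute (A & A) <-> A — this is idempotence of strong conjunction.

0.89

A & A = max(0, 0.11 + 0.11 − 1) = max(0, -0.78) = 0.00
(A & A) <-> A = 1 − |0.00 − 0.11| = 1 − 0.11 = 0.89
(The value 0.89 < 1 shows this instance is not satisfied; fails in Ł∞ since a ⊗ a = max(0, 2a−1) ≠ a in general.)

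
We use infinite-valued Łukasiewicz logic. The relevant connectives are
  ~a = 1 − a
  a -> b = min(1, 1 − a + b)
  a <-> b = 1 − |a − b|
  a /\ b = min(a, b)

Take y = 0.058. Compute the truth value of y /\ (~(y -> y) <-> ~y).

y -> y = min(1, 1 − 0.058 + 0.058) = min(1, 1.000) = 1.000
~(y -> y) = 1 − 1.000 = 0.000
~y = 1 − 0.058 = 0.942
~(y -> y) <-> ~y = 1 − |0.000 − 0.942| = 1 − 0.942 = 0.058
y /\ (~(y -> y) <-> ~y) = min(0.058, 0.058) = 0.058

0.058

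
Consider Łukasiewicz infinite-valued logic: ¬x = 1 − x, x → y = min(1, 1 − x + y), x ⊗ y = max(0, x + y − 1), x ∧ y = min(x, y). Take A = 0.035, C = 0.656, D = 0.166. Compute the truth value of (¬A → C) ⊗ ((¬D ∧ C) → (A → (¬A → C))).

¬A = 1 − 0.035 = 0.965
¬A → C = min(1, 1 − 0.965 + 0.656) = min(1, 0.691) = 0.691
¬D = 1 − 0.166 = 0.834
¬D ∧ C = min(0.834, 0.656) = 0.656
A → (¬A → C) = min(1, 1 − 0.035 + 0.691) = min(1, 1.656) = 1.000
(¬D ∧ C) → (A → (¬A → C)) = min(1, 1 − 0.656 + 1.000) = min(1, 1.344) = 1.000
(¬A → C) ⊗ ((¬D ∧ C) → (A → (¬A → C))) = max(0, 0.691 + 1.000 − 1) = max(0, 0.691) = 0.691

0.691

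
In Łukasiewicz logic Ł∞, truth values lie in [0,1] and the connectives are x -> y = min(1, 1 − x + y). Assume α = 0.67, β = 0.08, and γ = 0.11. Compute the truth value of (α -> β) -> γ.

0.70

α -> β = min(1, 1 − 0.67 + 0.08) = min(1, 0.41) = 0.41
(α -> β) -> γ = min(1, 1 − 0.41 + 0.11) = min(1, 0.70) = 0.70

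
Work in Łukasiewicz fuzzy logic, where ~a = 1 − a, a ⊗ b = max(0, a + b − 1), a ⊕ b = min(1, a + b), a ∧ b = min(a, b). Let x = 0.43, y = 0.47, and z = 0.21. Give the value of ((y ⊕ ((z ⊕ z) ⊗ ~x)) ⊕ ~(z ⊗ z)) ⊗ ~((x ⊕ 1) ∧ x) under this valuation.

z ⊕ z = min(1, 0.21 + 0.21) = min(1, 0.42) = 0.42
~x = 1 − 0.43 = 0.57
(z ⊕ z) ⊗ ~x = max(0, 0.42 + 0.57 − 1) = max(0, -0.01) = 0.00
y ⊕ ((z ⊕ z) ⊗ ~x) = min(1, 0.47 + 0.00) = min(1, 0.47) = 0.47
z ⊗ z = max(0, 0.21 + 0.21 − 1) = max(0, -0.58) = 0.00
~(z ⊗ z) = 1 − 0.00 = 1.00
(y ⊕ ((z ⊕ z) ⊗ ~x)) ⊕ ~(z ⊗ z) = min(1, 0.47 + 1.00) = min(1, 1.47) = 1.00
x ⊕ 1 = min(1, 0.43 + 1.00) = min(1, 1.43) = 1.00
(x ⊕ 1) ∧ x = min(1.00, 0.43) = 0.43
~((x ⊕ 1) ∧ x) = 1 − 0.43 = 0.57
((y ⊕ ((z ⊕ z) ⊗ ~x)) ⊕ ~(z ⊗ z)) ⊗ ~((x ⊕ 1) ∧ x) = max(0, 1.00 + 0.57 − 1) = max(0, 0.57) = 0.57

0.57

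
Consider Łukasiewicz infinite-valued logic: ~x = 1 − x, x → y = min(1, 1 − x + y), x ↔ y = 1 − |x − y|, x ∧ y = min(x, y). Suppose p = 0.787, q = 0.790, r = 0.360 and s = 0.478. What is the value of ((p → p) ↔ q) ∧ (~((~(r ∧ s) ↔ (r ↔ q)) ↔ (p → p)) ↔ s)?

p → p = min(1, 1 − 0.787 + 0.787) = min(1, 1.000) = 1.000
(p → p) ↔ q = 1 − |1.000 − 0.790| = 1 − 0.210 = 0.790
r ∧ s = min(0.360, 0.478) = 0.360
~(r ∧ s) = 1 − 0.360 = 0.640
r ↔ q = 1 − |0.360 − 0.790| = 1 − 0.430 = 0.570
~(r ∧ s) ↔ (r ↔ q) = 1 − |0.640 − 0.570| = 1 − 0.070 = 0.930
(~(r ∧ s) ↔ (r ↔ q)) ↔ (p → p) = 1 − |0.930 − 1.000| = 1 − 0.070 = 0.930
~((~(r ∧ s) ↔ (r ↔ q)) ↔ (p → p)) = 1 − 0.930 = 0.070
~((~(r ∧ s) ↔ (r ↔ q)) ↔ (p → p)) ↔ s = 1 − |0.070 − 0.478| = 1 − 0.408 = 0.592
((p → p) ↔ q) ∧ (~((~(r ∧ s) ↔ (r ↔ q)) ↔ (p → p)) ↔ s) = min(0.790, 0.592) = 0.592

0.592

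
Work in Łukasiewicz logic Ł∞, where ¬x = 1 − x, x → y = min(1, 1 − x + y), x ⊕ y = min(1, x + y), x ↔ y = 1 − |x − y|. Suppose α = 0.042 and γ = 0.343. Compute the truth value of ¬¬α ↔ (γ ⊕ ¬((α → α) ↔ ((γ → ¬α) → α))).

¬α = 1 − 0.042 = 0.958
¬¬α = 1 − 0.958 = 0.042
α → α = min(1, 1 − 0.042 + 0.042) = min(1, 1.000) = 1.000
γ → ¬α = min(1, 1 − 0.343 + 0.958) = min(1, 1.615) = 1.000
(γ → ¬α) → α = min(1, 1 − 1.000 + 0.042) = min(1, 0.042) = 0.042
(α → α) ↔ ((γ → ¬α) → α) = 1 − |1.000 − 0.042| = 1 − 0.958 = 0.042
¬((α → α) ↔ ((γ → ¬α) → α)) = 1 − 0.042 = 0.958
γ ⊕ ¬((α → α) ↔ ((γ → ¬α) → α)) = min(1, 0.343 + 0.958) = min(1, 1.301) = 1.000
¬¬α ↔ (γ ⊕ ¬((α → α) ↔ ((γ → ¬α) → α))) = 1 − |0.042 − 1.000| = 1 − 0.958 = 0.042

0.042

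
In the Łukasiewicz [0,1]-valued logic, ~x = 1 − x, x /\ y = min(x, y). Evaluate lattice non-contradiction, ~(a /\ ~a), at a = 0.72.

~a = 1 − 0.72 = 0.28
a /\ ~a = min(0.72, 0.28) = 0.28
~(a /\ ~a) = 1 − 0.28 = 0.72
(The value 0.72 < 1 shows this instance is not satisfied; not a Ł∞-tautology — its value is 1 − min(a, 1−a).)

0.72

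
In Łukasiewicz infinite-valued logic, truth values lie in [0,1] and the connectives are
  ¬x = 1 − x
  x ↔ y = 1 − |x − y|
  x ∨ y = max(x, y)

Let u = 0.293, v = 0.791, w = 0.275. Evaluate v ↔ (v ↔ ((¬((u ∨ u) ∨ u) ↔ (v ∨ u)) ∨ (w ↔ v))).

u ∨ u = max(0.293, 0.293) = 0.293
(u ∨ u) ∨ u = max(0.293, 0.293) = 0.293
¬((u ∨ u) ∨ u) = 1 − 0.293 = 0.707
v ∨ u = max(0.791, 0.293) = 0.791
¬((u ∨ u) ∨ u) ↔ (v ∨ u) = 1 − |0.707 − 0.791| = 1 − 0.084 = 0.916
w ↔ v = 1 − |0.275 − 0.791| = 1 − 0.516 = 0.484
(¬((u ∨ u) ∨ u) ↔ (v ∨ u)) ∨ (w ↔ v) = max(0.916, 0.484) = 0.916
v ↔ ((¬((u ∨ u) ∨ u) ↔ (v ∨ u)) ∨ (w ↔ v)) = 1 − |0.791 − 0.916| = 1 − 0.125 = 0.875
v ↔ (v ↔ ((¬((u ∨ u) ∨ u) ↔ (v ∨ u)) ∨ (w ↔ v))) = 1 − |0.791 − 0.875| = 1 − 0.084 = 0.916

0.916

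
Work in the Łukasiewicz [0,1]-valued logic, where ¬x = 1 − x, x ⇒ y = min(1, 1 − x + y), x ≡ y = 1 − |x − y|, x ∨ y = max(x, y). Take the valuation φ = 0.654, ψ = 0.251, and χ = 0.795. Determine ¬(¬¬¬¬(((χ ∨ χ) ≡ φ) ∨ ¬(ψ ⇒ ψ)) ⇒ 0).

0.859

χ ∨ χ = max(0.795, 0.795) = 0.795
(χ ∨ χ) ≡ φ = 1 − |0.795 − 0.654| = 1 − 0.141 = 0.859
ψ ⇒ ψ = min(1, 1 − 0.251 + 0.251) = min(1, 1.000) = 1.000
¬(ψ ⇒ ψ) = 1 − 1.000 = 0.000
((χ ∨ χ) ≡ φ) ∨ ¬(ψ ⇒ ψ) = max(0.859, 0.000) = 0.859
¬(((χ ∨ χ) ≡ φ) ∨ ¬(ψ ⇒ ψ)) = 1 − 0.859 = 0.141
¬¬(((χ ∨ χ) ≡ φ) ∨ ¬(ψ ⇒ ψ)) = 1 − 0.141 = 0.859
¬¬¬(((χ ∨ χ) ≡ φ) ∨ ¬(ψ ⇒ ψ)) = 1 − 0.859 = 0.141
¬¬¬¬(((χ ∨ χ) ≡ φ) ∨ ¬(ψ ⇒ ψ)) = 1 − 0.141 = 0.859
¬¬¬¬(((χ ∨ χ) ≡ φ) ∨ ¬(ψ ⇒ ψ)) ⇒ 0 = min(1, 1 − 0.859 + 0.000) = min(1, 0.141) = 0.141
¬(¬¬¬¬(((χ ∨ χ) ≡ φ) ∨ ¬(ψ ⇒ ψ)) ⇒ 0) = 1 − 0.141 = 0.859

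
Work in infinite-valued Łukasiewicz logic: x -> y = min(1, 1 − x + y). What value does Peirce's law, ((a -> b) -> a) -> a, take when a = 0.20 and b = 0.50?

1.00

a -> b = min(1, 1 − 0.20 + 0.50) = min(1, 1.30) = 1.00
(a -> b) -> a = min(1, 1 − 1.00 + 0.20) = min(1, 0.20) = 0.20
((a -> b) -> a) -> a = min(1, 1 − 0.20 + 0.20) = min(1, 1.00) = 1.00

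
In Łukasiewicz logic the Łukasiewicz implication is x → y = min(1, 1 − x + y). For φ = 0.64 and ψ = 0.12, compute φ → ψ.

0.48

φ → ψ = min(1, 1 − 0.64 + 0.12) = min(1, 0.48) = 0.48
For comparison, the Gödel implication (1 if x ≤ y else y) would give 0.12.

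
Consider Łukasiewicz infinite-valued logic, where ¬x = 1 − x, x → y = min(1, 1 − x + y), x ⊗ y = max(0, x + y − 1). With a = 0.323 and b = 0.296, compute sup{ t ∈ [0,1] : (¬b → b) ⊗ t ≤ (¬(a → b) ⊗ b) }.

0.408

¬b = 1 − 0.296 = 0.704
¬b → b = min(1, 1 − 0.704 + 0.296) = min(1, 0.592) = 0.592
So the left factor is ¬b → b = 0.592.
a → b = min(1, 1 − 0.323 + 0.296) = min(1, 0.973) = 0.973
¬(a → b) = 1 − 0.973 = 0.027
¬(a → b) ⊗ b = max(0, 0.027 + 0.296 − 1) = max(0, -0.677) = 0.000
So the right-hand bound is ¬(a → b) ⊗ b = 0.000.
The residuum of the Łukasiewicz t-norm gives the supremum: min(1, 1 − 0.592 + 0.000).
1 − 0.592 + 0.000 = 0.408, so t = min(1, 0.408) = 0.408.
Check: 0.592 ⊗ 0.408 = max(0, 0.000) = 0.000 ≤ 0.000.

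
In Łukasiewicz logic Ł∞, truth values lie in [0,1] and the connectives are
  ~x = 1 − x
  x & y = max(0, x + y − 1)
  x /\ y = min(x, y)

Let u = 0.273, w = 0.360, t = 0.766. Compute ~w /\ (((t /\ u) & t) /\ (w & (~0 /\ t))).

~w = 1 − 0.360 = 0.640
t /\ u = min(0.766, 0.273) = 0.273
(t /\ u) & t = max(0, 0.273 + 0.766 − 1) = max(0, 0.039) = 0.039
~0 = 1 − 0.000 = 1.000
~0 /\ t = min(1.000, 0.766) = 0.766
w & (~0 /\ t) = max(0, 0.360 + 0.766 − 1) = max(0, 0.126) = 0.126
((t /\ u) & t) /\ (w & (~0 /\ t)) = min(0.039, 0.126) = 0.039
~w /\ (((t /\ u) & t) /\ (w & (~0 /\ t))) = min(0.640, 0.039) = 0.039

0.039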